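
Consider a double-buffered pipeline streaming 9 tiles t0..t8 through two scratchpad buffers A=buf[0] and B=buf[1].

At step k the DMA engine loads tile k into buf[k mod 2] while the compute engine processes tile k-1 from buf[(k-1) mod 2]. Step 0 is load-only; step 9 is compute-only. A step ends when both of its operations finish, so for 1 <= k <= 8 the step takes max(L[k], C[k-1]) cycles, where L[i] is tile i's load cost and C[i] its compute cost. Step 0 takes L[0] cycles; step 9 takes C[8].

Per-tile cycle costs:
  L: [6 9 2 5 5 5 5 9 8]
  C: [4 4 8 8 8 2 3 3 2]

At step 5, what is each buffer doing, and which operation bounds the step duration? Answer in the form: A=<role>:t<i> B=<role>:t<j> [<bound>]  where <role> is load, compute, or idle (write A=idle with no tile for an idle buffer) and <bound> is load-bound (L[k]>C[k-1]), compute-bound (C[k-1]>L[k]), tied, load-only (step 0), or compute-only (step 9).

step 5: A=compute:t4 B=load:t5 [compute-bound]

  0. 6=6c; end=6; A:t0 B:-
  1. max(9,4)=9c; end=15; A:t0 B:t1
  2. max(2,4)=4c; end=19; A:t2 B:t1
  3. max(5,8)=8c; end=27; A:t2 B:t3
  4. max(5,8)=8c; end=35; A:t4 B:t3
  5. max(5,8)=8c; end=43; A:t4 B:t5
  6. max(5,2)=5c; end=48; A:t6 B:t5
  7. max(9,3)=9c; end=57; A:t6 B:t7
  8. max(8,3)=8c; end=65; A:t8 B:t7
  9. 2=2c; end=67; A:t8 B:t7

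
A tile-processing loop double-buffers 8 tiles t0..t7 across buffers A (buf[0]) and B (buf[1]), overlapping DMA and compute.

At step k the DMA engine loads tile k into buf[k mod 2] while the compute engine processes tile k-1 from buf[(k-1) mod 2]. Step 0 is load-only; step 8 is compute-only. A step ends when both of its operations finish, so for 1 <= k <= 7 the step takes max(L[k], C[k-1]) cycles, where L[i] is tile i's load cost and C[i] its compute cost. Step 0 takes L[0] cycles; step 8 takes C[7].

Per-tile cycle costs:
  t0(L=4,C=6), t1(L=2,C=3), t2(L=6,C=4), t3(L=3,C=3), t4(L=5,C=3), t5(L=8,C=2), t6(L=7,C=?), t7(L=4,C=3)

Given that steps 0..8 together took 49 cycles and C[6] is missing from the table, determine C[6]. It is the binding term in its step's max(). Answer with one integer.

step 0 = dur = L[0]=4 = 4
step 1 = dur = max(L[1]=2, C[0]=6) = 6
step 2 = dur = max(L[2]=6, C[1]=3) = 6
step 3 = dur = max(L[3]=3, C[2]=4) = 4
step 4 = dur = max(L[4]=5, C[3]=3) = 5
step 5 = dur = max(L[5]=8, C[4]=3) = 8
step 6 = dur = max(L[6]=7, C[5]=2) = 7
step 7 = dur = max(L[7]=4, C[6]=?) = C[6]  (unknown; binding)
step 8 = dur = C[7]=3 = 3
sum of known step durations = 43
dur[7] = total - known = 49 - 43 = 6
C[6] is the binding max in step 7, so C[6] = dur[7] = 6

C[6] = 6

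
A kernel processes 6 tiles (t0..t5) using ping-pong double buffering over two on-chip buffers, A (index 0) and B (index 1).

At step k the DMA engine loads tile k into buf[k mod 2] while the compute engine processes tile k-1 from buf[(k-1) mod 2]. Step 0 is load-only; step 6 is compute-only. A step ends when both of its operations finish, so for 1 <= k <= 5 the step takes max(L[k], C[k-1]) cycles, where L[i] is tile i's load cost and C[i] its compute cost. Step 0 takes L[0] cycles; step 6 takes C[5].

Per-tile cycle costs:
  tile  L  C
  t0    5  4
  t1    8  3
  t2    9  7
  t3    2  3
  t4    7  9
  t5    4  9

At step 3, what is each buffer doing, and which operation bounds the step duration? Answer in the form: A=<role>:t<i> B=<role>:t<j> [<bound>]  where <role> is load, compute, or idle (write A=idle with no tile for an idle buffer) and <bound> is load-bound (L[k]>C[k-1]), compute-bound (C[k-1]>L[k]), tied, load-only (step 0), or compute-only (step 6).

step 3: A=compute:t2 B=load:t3 [compute-bound]

[0] DMA t0→A (5c) ∥ CU idle ⇒ 5c, clock 5
[1] DMA t1→B (8c) ∥ CU A:t0 (4c) ⇒ 8c, clock 13
[2] DMA t2→A (9c) ∥ CU B:t1 (3c) ⇒ 9c, clock 22
[3] DMA t3→B (2c) ∥ CU A:t2 (7c) ⇒ 7c, clock 29
[4] DMA t4→A (7c) ∥ CU B:t3 (3c) ⇒ 7c, clock 36
[5] DMA t5→B (4c) ∥ CU A:t4 (9c) ⇒ 9c, clock 45
[6] DMA idle ∥ CU B:t5 (9c) ⇒ 9c, clock 54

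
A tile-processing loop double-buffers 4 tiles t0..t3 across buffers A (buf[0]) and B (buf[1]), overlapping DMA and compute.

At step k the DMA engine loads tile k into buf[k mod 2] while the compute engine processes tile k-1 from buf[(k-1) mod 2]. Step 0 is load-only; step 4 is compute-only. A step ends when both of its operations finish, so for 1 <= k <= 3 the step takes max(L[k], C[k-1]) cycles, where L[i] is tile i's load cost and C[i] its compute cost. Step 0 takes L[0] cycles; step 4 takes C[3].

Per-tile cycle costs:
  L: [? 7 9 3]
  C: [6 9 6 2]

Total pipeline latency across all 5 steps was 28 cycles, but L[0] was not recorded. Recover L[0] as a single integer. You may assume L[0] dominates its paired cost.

L[0] = 4

step 0: dur = L[0]=? = L[0]  (unknown; binding)
step 1: dur = max(L[1]=7, C[0]=6) = 7
step 2: dur = max(L[2]=9, C[1]=9) = 9
step 3: dur = max(L[3]=3, C[2]=6) = 6
step 4: dur = C[3]=2 = 2
sum of known step durations = 24
dur[0] = total - known = 28 - 24 = 4
L[0] is the binding max in step 0, so L[0] = dur[0] = 4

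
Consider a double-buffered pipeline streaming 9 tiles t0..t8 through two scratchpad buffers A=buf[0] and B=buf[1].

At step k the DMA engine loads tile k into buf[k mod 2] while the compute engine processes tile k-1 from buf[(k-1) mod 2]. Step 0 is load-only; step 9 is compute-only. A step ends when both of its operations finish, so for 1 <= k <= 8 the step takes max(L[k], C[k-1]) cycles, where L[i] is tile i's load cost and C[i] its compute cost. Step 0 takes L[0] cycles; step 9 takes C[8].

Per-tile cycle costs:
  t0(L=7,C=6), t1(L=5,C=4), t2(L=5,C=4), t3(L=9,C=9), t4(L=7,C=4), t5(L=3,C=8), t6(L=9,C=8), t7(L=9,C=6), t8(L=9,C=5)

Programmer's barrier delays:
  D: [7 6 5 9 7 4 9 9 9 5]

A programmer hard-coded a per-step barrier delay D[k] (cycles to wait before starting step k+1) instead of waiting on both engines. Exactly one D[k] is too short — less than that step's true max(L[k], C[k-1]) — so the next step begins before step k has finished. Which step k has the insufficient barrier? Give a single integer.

[0] required=L[0]=7=7 vs D=7 ok
[1] required=max(L[1]=5,C[0]=6)=6 vs D=6 ok
[2] required=max(L[2]=5,C[1]=4)=5 vs D=5 ok
[3] required=max(L[3]=9,C[2]=4)=9 vs D=9 ok
[4] required=max(L[4]=7,C[3]=9)=9 vs D=7 SHORT
[5] required=max(L[5]=3,C[4]=4)=4 vs D=4 ok
[6] required=max(L[6]=9,C[5]=8)=9 vs D=9 ok
[7] required=max(L[7]=9,C[6]=8)=9 vs D=9 ok
[8] required=max(L[8]=9,C[7]=6)=9 vs D=9 ok
[9] required=C[8]=5=5 vs D=5 ok

hazard at step 4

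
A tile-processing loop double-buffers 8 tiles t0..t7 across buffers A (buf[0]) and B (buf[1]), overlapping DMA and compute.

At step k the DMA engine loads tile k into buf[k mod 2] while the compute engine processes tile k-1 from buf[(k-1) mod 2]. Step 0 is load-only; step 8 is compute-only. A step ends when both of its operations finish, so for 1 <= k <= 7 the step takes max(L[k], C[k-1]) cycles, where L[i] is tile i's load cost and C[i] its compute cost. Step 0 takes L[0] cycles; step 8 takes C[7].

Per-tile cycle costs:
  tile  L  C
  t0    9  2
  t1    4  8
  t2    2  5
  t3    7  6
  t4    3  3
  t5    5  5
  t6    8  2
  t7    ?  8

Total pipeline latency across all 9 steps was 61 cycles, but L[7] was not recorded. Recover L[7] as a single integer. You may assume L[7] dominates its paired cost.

L[7] = 6

step 0 = dur = L[0]=9 = 9
step 1 = dur = max(L[1]=4, C[0]=2) = 4
step 2 = dur = max(L[2]=2, C[1]=8) = 8
step 3 = dur = max(L[3]=7, C[2]=5) = 7
step 4 = dur = max(L[4]=3, C[3]=6) = 6
step 5 = dur = max(L[5]=5, C[4]=3) = 5
step 6 = dur = max(L[6]=8, C[5]=5) = 8
step 7 = dur = max(L[7]=?, C[6]=2) = L[7]  (unknown; binding)
step 8 = dur = C[7]=8 = 8
sum of known step durations = 55
dur[7] = total - known = 61 - 55 = 6
L[7] is the binding max in step 7, so L[7] = dur[7] = 6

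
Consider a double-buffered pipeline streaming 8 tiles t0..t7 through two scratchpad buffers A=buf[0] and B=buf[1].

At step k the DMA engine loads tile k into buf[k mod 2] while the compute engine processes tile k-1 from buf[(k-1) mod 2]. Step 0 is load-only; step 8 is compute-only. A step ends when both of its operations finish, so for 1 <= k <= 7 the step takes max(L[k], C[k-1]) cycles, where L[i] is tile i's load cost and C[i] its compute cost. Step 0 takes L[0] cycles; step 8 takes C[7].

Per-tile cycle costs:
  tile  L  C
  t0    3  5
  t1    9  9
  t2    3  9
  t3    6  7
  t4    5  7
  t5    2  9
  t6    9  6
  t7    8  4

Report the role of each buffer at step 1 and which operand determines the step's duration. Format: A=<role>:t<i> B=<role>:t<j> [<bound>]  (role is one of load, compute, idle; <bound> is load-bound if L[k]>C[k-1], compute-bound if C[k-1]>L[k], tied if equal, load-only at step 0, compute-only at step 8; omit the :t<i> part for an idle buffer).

  0. 3=3c; end=3; A:t0 B:-
  1. max(9,5)=9c; end=12; A:t0 B:t1
  2. max(3,9)=9c; end=21; A:t2 B:t1
  3. max(6,9)=9c; end=30; A:t2 B:t3
  4. max(5,7)=7c; end=37; A:t4 B:t3
  5. max(2,7)=7c; end=44; A:t4 B:t5
  6. max(9,9)=9c; end=53; A:t6 B:t5
  7. max(8,6)=8c; end=61; A:t6 B:t7
  8. 4=4c; end=65; A:t6 B:t7

step 1: A=compute:t0 B=load:t1 [load-bound]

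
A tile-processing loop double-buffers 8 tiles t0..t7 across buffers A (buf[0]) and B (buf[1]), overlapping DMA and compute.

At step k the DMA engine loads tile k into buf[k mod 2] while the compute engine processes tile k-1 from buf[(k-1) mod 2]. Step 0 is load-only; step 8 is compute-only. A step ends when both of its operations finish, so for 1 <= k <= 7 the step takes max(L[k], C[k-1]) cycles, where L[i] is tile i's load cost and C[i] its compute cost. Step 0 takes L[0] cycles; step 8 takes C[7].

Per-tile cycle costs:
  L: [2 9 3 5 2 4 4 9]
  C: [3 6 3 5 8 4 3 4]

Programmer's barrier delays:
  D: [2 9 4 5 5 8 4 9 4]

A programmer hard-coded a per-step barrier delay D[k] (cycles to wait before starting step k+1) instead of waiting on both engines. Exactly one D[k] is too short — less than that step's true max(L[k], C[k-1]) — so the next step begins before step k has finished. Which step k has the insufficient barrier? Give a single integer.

step 0: need L[0]=2 = 2; D[0]=2 ok
step 1: need max(L[1]=9,C[0]=3) = 9; D[1]=9 ok
step 2: need max(L[2]=3,C[1]=6) = 6; D[2]=4 SHORT
step 3: need max(L[3]=5,C[2]=3) = 5; D[3]=5 ok
step 4: need max(L[4]=2,C[3]=5) = 5; D[4]=5 ok
step 5: need max(L[5]=4,C[4]=8) = 8; D[5]=8 ok
step 6: need max(L[6]=4,C[5]=4) = 4; D[6]=4 ok
step 7: need max(L[7]=9,C[6]=3) = 9; D[7]=9 ok
step 8: need C[7]=4 = 4; D[8]=4 ok

hazard at step 2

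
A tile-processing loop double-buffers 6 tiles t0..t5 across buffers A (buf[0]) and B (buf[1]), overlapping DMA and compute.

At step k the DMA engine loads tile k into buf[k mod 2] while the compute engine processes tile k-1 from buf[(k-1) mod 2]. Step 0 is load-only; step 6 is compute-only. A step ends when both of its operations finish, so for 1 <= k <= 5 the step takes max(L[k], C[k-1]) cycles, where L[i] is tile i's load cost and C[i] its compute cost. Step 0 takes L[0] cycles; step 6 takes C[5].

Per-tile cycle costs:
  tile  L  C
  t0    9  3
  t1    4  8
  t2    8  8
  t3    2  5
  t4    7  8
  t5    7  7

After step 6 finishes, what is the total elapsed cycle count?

k=0 load=t0/9c comp=- wait=9 total=9
k=1 load=t1/4c comp=t0/3c wait=4 total=13
k=2 load=t2/8c comp=t1/8c wait=8 total=21
k=3 load=t3/2c comp=t2/8c wait=8 total=29
k=4 load=t4/7c comp=t3/5c wait=7 total=36
k=5 load=t5/7c comp=t4/8c wait=8 total=44
k=6 load=- comp=t5/7c wait=7 total=51

end_cycle[6] = 51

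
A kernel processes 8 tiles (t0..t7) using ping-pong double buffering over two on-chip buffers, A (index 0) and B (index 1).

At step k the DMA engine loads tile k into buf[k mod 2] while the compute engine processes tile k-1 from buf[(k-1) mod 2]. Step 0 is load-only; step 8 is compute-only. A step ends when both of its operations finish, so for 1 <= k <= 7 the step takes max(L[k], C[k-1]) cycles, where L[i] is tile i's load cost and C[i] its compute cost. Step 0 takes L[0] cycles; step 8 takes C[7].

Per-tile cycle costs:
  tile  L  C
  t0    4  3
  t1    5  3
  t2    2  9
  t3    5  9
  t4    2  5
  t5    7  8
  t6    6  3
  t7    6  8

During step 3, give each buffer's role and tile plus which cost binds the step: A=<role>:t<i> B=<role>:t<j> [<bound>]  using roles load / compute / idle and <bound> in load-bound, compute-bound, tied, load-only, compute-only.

step 3: A=compute:t2 B=load:t3 [compute-bound]

[0] DMA t0→A (4c) ∥ CU idle ⇒ 4c, clock 4
[1] DMA t1→B (5c) ∥ CU A:t0 (3c) ⇒ 5c, clock 9
[2] DMA t2→A (2c) ∥ CU B:t1 (3c) ⇒ 3c, clock 12
[3] DMA t3→B (5c) ∥ CU A:t2 (9c) ⇒ 9c, clock 21
[4] DMA t4→A (2c) ∥ CU B:t3 (9c) ⇒ 9c, clock 30
[5] DMA t5→B (7c) ∥ CU A:t4 (5c) ⇒ 7c, clock 37
[6] DMA t6→A (6c) ∥ CU B:t5 (8c) ⇒ 8c, clock 45
[7] DMA t7→B (6c) ∥ CU A:t6 (3c) ⇒ 6c, clock 51
[8] DMA idle ∥ CU B:t7 (8c) ⇒ 8c, clock 59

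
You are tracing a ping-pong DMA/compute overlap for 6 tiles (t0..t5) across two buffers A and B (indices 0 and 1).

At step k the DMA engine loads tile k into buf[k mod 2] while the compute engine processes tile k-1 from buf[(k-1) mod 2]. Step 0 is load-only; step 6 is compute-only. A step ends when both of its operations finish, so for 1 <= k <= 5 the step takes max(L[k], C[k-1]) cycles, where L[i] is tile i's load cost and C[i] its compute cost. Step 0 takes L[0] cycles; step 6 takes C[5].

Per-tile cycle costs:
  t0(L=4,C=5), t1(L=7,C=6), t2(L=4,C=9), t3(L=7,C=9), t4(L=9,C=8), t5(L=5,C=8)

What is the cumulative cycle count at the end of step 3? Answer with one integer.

end_cycle[3] = 26

[0] DMA t0→A (4c) ∥ CU idle ⇒ 4c, clock 4
[1] DMA t1→B (7c) ∥ CU A:t0 (5c) ⇒ 7c, clock 11
[2] DMA t2→A (4c) ∥ CU B:t1 (6c) ⇒ 6c, clock 17
[3] DMA t3→B (7c) ∥ CU A:t2 (9c) ⇒ 9c, clock 26
[4] DMA t4→A (9c) ∥ CU B:t3 (9c) ⇒ 9c, clock 35
[5] DMA t5→B (5c) ∥ CU A:t4 (8c) ⇒ 8c, clock 43
[6] DMA idle ∥ CU B:t5 (8c) ⇒ 8c, clock 51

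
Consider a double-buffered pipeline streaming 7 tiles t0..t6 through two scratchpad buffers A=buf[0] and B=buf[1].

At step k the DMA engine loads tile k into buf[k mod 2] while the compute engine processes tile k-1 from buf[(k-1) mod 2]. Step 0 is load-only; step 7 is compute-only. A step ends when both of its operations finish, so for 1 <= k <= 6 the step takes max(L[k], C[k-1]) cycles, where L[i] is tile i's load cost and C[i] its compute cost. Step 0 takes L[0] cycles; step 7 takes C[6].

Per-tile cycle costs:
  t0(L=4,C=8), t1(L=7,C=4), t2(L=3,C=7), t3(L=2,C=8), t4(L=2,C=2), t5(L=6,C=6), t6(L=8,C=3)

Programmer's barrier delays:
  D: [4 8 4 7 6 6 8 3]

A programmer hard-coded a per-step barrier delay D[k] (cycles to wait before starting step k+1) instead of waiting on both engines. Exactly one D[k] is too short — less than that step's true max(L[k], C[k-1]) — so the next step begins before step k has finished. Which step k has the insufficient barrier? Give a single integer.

hazard at step 4

step 0: need L[0]=4 = 4; D[0]=4 ok
step 1: need max(L[1]=7,C[0]=8) = 8; D[1]=8 ok
step 2: need max(L[2]=3,C[1]=4) = 4; D[2]=4 ok
step 3: need max(L[3]=2,C[2]=7) = 7; D[3]=7 ok
step 4: need max(L[4]=2,C[3]=8) = 8; D[4]=6 SHORT
step 5: need max(L[5]=6,C[4]=2) = 6; D[5]=6 ok
step 6: need max(L[6]=8,C[5]=6) = 8; D[6]=8 ok
step 7: need C[6]=3 = 3; D[7]=3 ok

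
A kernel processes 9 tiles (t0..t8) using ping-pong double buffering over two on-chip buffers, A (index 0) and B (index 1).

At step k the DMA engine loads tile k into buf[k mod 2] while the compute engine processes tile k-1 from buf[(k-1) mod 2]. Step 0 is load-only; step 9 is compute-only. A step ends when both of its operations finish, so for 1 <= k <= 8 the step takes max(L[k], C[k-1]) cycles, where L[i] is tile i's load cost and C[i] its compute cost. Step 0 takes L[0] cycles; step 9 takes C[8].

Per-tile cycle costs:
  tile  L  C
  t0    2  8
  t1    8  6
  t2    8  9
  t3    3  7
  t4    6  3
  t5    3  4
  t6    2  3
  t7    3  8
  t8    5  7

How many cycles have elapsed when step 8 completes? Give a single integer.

end_cycle[8] = 52

  0. 2=2c; end=2; A:t0 B:-
  1. max(8,8)=8c; end=10; A:t0 B:t1
  2. max(8,6)=8c; end=18; A:t2 B:t1
  3. max(3,9)=9c; end=27; A:t2 B:t3
  4. max(6,7)=7c; end=34; A:t4 B:t3
  5. max(3,3)=3c; end=37; A:t4 B:t5
  6. max(2,4)=4c; end=41; A:t6 B:t5
  7. max(3,3)=3c; end=44; A:t6 B:t7
  8. max(5,8)=8c; end=52; A:t8 B:t7
  9. 7=7c; end=59; A:t8 B:t7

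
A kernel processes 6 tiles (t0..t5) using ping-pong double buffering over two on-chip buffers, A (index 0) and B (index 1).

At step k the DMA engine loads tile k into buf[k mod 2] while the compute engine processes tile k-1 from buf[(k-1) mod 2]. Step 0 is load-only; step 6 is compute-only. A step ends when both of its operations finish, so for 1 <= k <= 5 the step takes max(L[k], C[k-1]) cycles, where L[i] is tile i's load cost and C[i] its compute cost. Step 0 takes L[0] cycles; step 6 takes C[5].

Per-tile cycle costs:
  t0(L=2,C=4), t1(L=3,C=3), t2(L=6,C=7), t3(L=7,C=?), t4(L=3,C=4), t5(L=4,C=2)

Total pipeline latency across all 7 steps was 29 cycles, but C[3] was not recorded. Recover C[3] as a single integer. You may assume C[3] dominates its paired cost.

C[3] = 4

step 0 = dur = L[0]=2 = 2
step 1 = dur = max(L[1]=3, C[0]=4) = 4
step 2 = dur = max(L[2]=6, C[1]=3) = 6
step 3 = dur = max(L[3]=7, C[2]=7) = 7
step 4 = dur = max(L[4]=3, C[3]=?) = C[3]  (unknown; binding)
step 5 = dur = max(L[5]=4, C[4]=4) = 4
step 6 = dur = C[5]=2 = 2
sum of known step durations = 25
dur[4] = total - known = 29 - 25 = 4
C[3] is the binding max in step 4, so C[3] = dur[4] = 4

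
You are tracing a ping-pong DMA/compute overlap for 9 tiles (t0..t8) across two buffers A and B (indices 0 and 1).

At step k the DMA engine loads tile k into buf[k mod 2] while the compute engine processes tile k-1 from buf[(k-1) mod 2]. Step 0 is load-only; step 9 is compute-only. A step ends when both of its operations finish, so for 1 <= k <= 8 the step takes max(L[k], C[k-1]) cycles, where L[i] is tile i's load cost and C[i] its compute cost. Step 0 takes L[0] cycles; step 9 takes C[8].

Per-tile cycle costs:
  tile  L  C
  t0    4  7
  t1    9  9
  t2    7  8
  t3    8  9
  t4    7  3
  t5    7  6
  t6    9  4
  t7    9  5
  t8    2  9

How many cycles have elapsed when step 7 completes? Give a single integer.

k=0 load=t0/4c comp=- wait=4 total=4
k=1 load=t1/9c comp=t0/7c wait=9 total=13
k=2 load=t2/7c comp=t1/9c wait=9 total=22
k=3 load=t3/8c comp=t2/8c wait=8 total=30
k=4 load=t4/7c comp=t3/9c wait=9 total=39
k=5 load=t5/7c comp=t4/3c wait=7 total=46
k=6 load=t6/9c comp=t5/6c wait=9 total=55
k=7 load=t7/9c comp=t6/4c wait=9 total=64
k=8 load=t8/2c comp=t7/5c wait=5 total=69
k=9 load=- comp=t8/9c wait=9 total=78

end_cycle[7] = 64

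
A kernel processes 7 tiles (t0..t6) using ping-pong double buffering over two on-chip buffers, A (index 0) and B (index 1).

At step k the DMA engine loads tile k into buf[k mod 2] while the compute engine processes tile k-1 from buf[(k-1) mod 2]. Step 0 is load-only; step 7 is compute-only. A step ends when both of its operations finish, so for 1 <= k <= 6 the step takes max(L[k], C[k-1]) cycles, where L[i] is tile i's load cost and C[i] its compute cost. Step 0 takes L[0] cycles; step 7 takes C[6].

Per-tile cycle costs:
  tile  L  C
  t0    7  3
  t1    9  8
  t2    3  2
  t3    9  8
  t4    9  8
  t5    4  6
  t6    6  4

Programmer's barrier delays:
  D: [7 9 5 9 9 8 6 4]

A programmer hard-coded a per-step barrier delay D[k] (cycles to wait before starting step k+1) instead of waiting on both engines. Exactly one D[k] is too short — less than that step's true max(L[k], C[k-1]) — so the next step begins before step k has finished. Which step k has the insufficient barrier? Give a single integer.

hazard at step 2

step 0: need L[0]=7 = 7; D[0]=7 ok
step 1: need max(L[1]=9,C[0]=3) = 9; D[1]=9 ok
step 2: need max(L[2]=3,C[1]=8) = 8; D[2]=5 SHORT
step 3: need max(L[3]=9,C[2]=2) = 9; D[3]=9 ok
step 4: need max(L[4]=9,C[3]=8) = 9; D[4]=9 ok
step 5: need max(L[5]=4,C[4]=8) = 8; D[5]=8 ok
step 6: need max(L[6]=6,C[5]=6) = 6; D[6]=6 ok
step 7: need C[6]=4 = 4; D[7]=4 ok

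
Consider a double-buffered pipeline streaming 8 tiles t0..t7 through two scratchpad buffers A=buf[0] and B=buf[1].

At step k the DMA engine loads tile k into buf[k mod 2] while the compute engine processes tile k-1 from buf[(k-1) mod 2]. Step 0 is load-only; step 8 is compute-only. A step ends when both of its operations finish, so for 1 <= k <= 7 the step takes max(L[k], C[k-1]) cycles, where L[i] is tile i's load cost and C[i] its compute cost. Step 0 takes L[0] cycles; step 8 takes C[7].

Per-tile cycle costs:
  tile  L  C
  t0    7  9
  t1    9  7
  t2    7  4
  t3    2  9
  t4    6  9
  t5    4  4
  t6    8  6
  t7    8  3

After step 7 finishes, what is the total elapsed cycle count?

[0] DMA t0→A (7c) ∥ CU idle ⇒ 7c, clock 7
[1] DMA t1→B (9c) ∥ CU A:t0 (9c) ⇒ 9c, clock 16
[2] DMA t2→A (7c) ∥ CU B:t1 (7c) ⇒ 7c, clock 23
[3] DMA t3→B (2c) ∥ CU A:t2 (4c) ⇒ 4c, clock 27
[4] DMA t4→A (6c) ∥ CU B:t3 (9c) ⇒ 9c, clock 36
[5] DMA t5→B (4c) ∥ CU A:t4 (9c) ⇒ 9c, clock 45
[6] DMA t6→A (8c) ∥ CU B:t5 (4c) ⇒ 8c, clock 53
[7] DMA t7→B (8c) ∥ CU A:t6 (6c) ⇒ 8c, clock 61
[8] DMA idle ∥ CU B:t7 (3c) ⇒ 3c, clock 64

end_cycle[7] = 61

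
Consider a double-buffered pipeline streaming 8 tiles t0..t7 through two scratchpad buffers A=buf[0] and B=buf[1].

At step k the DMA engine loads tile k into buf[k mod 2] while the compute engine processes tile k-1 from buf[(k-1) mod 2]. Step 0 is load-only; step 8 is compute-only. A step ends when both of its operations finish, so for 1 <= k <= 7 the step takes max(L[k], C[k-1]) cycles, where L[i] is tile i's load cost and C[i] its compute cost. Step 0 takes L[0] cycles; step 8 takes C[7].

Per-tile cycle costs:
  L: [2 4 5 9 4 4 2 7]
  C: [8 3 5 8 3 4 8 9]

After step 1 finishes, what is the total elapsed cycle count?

end_cycle[1] = 10

[0] DMA t0→A (2c) ∥ CU idle ⇒ 2c, clock 2
[1] DMA t1→B (4c) ∥ CU A:t0 (8c) ⇒ 8c, clock 10
[2] DMA t2→A (5c) ∥ CU B:t1 (3c) ⇒ 5c, clock 15
[3] DMA t3→B (9c) ∥ CU A:t2 (5c) ⇒ 9c, clock 24
[4] DMA t4→A (4c) ∥ CU B:t3 (8c) ⇒ 8c, clock 32
[5] DMA t5→B (4c) ∥ CU A:t4 (3c) ⇒ 4c, clock 36
[6] DMA t6→A (2c) ∥ CU B:t5 (4c) ⇒ 4c, clock 40
[7] DMA t7→B (7c) ∥ CU A:t6 (8c) ⇒ 8c, clock 48
[8] DMA idle ∥ CU B:t7 (9c) ⇒ 9c, clock 57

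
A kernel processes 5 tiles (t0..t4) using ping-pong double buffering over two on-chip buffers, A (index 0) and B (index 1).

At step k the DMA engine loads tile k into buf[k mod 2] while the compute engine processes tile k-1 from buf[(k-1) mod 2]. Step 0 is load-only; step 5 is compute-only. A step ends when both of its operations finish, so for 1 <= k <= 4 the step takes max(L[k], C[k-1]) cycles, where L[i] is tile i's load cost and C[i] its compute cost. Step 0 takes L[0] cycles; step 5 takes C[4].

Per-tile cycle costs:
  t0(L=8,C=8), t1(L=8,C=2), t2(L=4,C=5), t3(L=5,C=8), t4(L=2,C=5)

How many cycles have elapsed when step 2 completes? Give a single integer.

  0. 8=8c; end=8; A:t0 B:-
  1. max(8,8)=8c; end=16; A:t0 B:t1
  2. max(4,2)=4c; end=20; A:t2 B:t1
  3. max(5,5)=5c; end=25; A:t2 B:t3
  4. max(2,8)=8c; end=33; A:t4 B:t3
  5. 5=5c; end=38; A:t4 B:t3

end_cycle[2] = 20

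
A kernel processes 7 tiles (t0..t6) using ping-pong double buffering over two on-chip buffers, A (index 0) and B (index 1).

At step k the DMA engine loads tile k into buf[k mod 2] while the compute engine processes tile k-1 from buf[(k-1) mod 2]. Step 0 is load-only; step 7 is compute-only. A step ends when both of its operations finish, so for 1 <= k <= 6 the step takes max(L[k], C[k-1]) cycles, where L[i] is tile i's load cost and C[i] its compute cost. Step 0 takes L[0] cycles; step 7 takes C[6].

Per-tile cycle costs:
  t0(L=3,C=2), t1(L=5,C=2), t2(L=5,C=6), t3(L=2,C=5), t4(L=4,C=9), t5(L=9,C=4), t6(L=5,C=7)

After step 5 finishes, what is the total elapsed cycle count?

end_cycle[5] = 33

step 0: L[0]=3 → dur=3, Σ=3 | A=load:t0 B=idle [load-only]
step 1: L[1]=5 C[0]=2 → dur=5, Σ=8 | A=compute:t0 B=load:t1 [load-bound]
step 2: L[2]=5 C[1]=2 → dur=5, Σ=13 | A=load:t2 B=compute:t1 [load-bound]
step 3: L[3]=2 C[2]=6 → dur=6, Σ=19 | A=compute:t2 B=load:t3 [compute-bound]
step 4: L[4]=4 C[3]=5 → dur=5, Σ=24 | A=load:t4 B=compute:t3 [compute-bound]
step 5: L[5]=9 C[4]=9 → dur=9, Σ=33 | A=compute:t4 B=load:t5 [tied]
step 6: L[6]=5 C[5]=4 → dur=5, Σ=38 | A=load:t6 B=compute:t5 [load-bound]
step 7: C[6]=7 → dur=7, Σ=45 | A=compute:t6 B=idle [compute-only]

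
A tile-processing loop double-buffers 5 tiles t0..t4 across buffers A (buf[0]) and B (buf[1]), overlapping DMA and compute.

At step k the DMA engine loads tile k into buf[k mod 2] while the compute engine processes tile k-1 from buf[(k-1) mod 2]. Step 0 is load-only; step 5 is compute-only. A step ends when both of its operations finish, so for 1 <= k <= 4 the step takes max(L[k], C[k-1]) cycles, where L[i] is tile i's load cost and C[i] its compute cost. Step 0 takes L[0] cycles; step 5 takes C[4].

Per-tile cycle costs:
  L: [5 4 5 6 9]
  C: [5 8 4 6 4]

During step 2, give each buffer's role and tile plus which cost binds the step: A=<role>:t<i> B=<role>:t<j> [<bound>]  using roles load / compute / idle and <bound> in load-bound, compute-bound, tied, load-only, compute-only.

step 2: A=load:t2 B=compute:t1 [compute-bound]

[0] DMA t0→A (5c) ∥ CU idle ⇒ 5c, clock 5
[1] DMA t1→B (4c) ∥ CU A:t0 (5c) ⇒ 5c, clock 10
[2] DMA t2→A (5c) ∥ CU B:t1 (8c) ⇒ 8c, clock 18
[3] DMA t3→B (6c) ∥ CU A:t2 (4c) ⇒ 6c, clock 24
[4] DMA t4→A (9c) ∥ CU B:t3 (6c) ⇒ 9c, clock 33
[5] DMA idle ∥ CU A:t4 (4c) ⇒ 4c, clock 37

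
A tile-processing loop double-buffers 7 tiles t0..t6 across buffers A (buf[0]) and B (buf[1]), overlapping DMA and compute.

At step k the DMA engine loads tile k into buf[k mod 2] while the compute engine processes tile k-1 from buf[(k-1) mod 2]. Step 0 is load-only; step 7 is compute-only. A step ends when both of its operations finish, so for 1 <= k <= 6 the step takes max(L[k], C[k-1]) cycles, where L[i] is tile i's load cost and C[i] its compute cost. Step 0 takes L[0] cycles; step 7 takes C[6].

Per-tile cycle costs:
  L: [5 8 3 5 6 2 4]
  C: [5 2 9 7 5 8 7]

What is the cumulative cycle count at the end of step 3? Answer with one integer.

end_cycle[3] = 25

[0] DMA t0→A (5c) ∥ CU idle ⇒ 5c, clock 5
[1] DMA t1→B (8c) ∥ CU A:t0 (5c) ⇒ 8c, clock 13
[2] DMA t2→A (3c) ∥ CU B:t1 (2c) ⇒ 3c, clock 16
[3] DMA t3→B (5c) ∥ CU A:t2 (9c) ⇒ 9c, clock 25
[4] DMA t4→A (6c) ∥ CU B:t3 (7c) ⇒ 7c, clock 32
[5] DMA t5→B (2c) ∥ CU A:t4 (5c) ⇒ 5c, clock 37
[6] DMA t6→A (4c) ∥ CU B:t5 (8c) ⇒ 8c, clock 45
[7] DMA idle ∥ CU A:t6 (7c) ⇒ 7c, clock 52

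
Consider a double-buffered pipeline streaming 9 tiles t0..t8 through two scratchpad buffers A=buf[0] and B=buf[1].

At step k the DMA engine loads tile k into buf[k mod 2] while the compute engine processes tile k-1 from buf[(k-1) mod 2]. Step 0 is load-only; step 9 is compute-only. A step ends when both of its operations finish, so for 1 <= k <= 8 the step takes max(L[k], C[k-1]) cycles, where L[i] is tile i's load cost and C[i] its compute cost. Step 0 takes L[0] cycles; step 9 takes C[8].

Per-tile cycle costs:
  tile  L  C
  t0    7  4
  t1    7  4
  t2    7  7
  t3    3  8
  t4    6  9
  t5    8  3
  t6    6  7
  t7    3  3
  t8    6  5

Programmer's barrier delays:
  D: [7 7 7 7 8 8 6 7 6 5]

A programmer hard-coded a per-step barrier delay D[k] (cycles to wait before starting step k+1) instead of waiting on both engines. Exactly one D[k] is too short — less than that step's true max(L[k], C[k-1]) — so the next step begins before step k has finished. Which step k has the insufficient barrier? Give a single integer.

hazard at step 5

step 0: need L[0]=7 = 7; D[0]=7 ok
step 1: need max(L[1]=7,C[0]=4) = 7; D[1]=7 ok
step 2: need max(L[2]=7,C[1]=4) = 7; D[2]=7 ok
step 3: need max(L[3]=3,C[2]=7) = 7; D[3]=7 ok
step 4: need max(L[4]=6,C[3]=8) = 8; D[4]=8 ok
step 5: need max(L[5]=8,C[4]=9) = 9; D[5]=8 SHORT
step 6: need max(L[6]=6,C[5]=3) = 6; D[6]=6 ok
step 7: need max(L[7]=3,C[6]=7) = 7; D[7]=7 ok
step 8: need max(L[8]=6,C[7]=3) = 6; D[8]=6 ok
step 9: need C[8]=5 = 5; D[9]=5 ok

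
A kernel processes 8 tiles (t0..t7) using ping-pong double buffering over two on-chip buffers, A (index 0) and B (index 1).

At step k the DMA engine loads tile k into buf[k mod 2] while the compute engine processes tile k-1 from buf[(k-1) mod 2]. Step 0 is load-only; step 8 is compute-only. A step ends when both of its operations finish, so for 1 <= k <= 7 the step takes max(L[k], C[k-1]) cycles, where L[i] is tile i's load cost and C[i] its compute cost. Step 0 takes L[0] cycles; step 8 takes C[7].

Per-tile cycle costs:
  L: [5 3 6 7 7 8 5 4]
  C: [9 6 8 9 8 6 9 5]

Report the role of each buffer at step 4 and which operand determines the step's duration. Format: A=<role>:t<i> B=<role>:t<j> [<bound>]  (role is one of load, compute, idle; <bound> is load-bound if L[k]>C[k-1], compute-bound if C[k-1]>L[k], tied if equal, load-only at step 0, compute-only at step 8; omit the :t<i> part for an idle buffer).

step 0: L[0]=5 → dur=5, Σ=5 | A=load:t0 B=idle [load-only]
step 1: L[1]=3 C[0]=9 → dur=9, Σ=14 | A=compute:t0 B=load:t1 [compute-bound]
step 2: L[2]=6 C[1]=6 → dur=6, Σ=20 | A=load:t2 B=compute:t1 [tied]
step 3: L[3]=7 C[2]=8 → dur=8, Σ=28 | A=compute:t2 B=load:t3 [compute-bound]
step 4: L[4]=7 C[3]=9 → dur=9, Σ=37 | A=load:t4 B=compute:t3 [compute-bound]
step 5: L[5]=8 C[4]=8 → dur=8, Σ=45 | A=compute:t4 B=load:t5 [tied]
step 6: L[6]=5 C[5]=6 → dur=6, Σ=51 | A=load:t6 B=compute:t5 [compute-bound]
step 7: L[7]=4 C[6]=9 → dur=9, Σ=60 | A=compute:t6 B=load:t7 [compute-bound]
step 8: C[7]=5 → dur=5, Σ=65 | A=idle B=compute:t7 [compute-only]

step 4: A=load:t4 B=compute:t3 [compute-bound]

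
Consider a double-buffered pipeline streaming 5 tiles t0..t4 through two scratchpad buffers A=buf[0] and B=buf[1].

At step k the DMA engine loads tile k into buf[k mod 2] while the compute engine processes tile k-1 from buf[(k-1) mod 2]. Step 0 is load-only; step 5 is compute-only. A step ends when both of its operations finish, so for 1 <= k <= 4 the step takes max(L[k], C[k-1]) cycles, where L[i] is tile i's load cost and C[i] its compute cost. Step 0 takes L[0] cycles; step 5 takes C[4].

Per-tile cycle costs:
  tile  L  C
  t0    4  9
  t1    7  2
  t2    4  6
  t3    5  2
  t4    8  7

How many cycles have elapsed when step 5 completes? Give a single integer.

end_cycle[5] = 38

k=0 load=t0/4c comp=- wait=4 total=4
k=1 load=t1/7c comp=t0/9c wait=9 total=13
k=2 load=t2/4c comp=t1/2c wait=4 total=17
k=3 load=t3/5c comp=t2/6c wait=6 total=23
k=4 load=t4/8c comp=t3/2c wait=8 total=31
k=5 load=- comp=t4/7c wait=7 total=38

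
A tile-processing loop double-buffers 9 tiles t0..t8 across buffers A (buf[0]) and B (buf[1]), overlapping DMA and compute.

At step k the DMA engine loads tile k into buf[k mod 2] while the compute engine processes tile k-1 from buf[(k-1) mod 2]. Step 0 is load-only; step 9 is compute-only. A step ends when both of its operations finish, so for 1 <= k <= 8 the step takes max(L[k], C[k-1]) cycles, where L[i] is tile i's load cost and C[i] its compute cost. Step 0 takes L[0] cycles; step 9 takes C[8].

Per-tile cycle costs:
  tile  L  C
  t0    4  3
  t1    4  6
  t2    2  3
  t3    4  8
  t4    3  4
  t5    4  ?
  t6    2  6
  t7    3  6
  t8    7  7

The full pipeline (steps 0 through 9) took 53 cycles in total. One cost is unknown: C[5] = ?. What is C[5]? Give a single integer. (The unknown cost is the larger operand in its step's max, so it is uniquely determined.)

C[5] = 3

step 0 = dur = L[0]=4 = 4
step 1 = dur = max(L[1]=4, C[0]=3) = 4
step 2 = dur = max(L[2]=2, C[1]=6) = 6
step 3 = dur = max(L[3]=4, C[2]=3) = 4
step 4 = dur = max(L[4]=3, C[3]=8) = 8
step 5 = dur = max(L[5]=4, C[4]=4) = 4
step 6 = dur = max(L[6]=2, C[5]=?) = C[5]  (unknown; binding)
step 7 = dur = max(L[7]=3, C[6]=6) = 6
step 8 = dur = max(L[8]=7, C[7]=6) = 7
step 9 = dur = C[8]=7 = 7
sum of known step durations = 50
dur[6] = total - known = 53 - 50 = 3
C[5] is the binding max in step 6, so C[5] = dur[6] = 3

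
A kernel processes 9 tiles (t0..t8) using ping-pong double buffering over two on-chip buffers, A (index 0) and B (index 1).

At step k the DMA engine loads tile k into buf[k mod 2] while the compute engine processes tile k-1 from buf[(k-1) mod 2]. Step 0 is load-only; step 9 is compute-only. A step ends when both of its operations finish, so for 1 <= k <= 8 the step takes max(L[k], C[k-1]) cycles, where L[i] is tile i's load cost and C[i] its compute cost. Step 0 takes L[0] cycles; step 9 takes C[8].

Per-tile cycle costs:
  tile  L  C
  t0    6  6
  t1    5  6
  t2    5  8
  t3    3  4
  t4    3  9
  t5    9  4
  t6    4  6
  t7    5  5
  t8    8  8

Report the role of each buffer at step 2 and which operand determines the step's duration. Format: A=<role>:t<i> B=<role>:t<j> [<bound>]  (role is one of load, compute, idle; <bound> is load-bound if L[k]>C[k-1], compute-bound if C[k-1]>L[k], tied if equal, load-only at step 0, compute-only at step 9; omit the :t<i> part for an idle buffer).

k=0 load=t0/6c comp=- wait=6 total=6
k=1 load=t1/5c comp=t0/6c wait=6 total=12
k=2 load=t2/5c comp=t1/6c wait=6 total=18
k=3 load=t3/3c comp=t2/8c wait=8 total=26
k=4 load=t4/3c comp=t3/4c wait=4 total=30
k=5 load=t5/9c comp=t4/9c wait=9 total=39
k=6 load=t6/4c comp=t5/4c wait=4 total=43
k=7 load=t7/5c comp=t6/6c wait=6 total=49
k=8 load=t8/8c comp=t7/5c wait=8 total=57
k=9 load=- comp=t8/8c wait=8 total=65

step 2: A=load:t2 B=compute:t1 [compute-bound]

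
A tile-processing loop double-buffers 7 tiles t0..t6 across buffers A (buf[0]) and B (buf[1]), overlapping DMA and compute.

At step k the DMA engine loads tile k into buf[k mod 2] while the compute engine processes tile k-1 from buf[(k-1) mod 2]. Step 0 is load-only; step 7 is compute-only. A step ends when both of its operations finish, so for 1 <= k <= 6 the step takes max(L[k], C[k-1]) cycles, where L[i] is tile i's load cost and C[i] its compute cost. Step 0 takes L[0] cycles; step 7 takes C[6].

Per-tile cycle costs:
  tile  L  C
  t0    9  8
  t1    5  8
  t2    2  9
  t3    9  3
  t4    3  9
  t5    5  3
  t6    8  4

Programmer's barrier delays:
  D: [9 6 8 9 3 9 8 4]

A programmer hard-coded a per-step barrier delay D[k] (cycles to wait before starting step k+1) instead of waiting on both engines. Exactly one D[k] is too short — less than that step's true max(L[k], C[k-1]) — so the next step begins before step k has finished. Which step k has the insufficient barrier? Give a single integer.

hazard at step 1

step 0: need L[0]=9 = 9; D[0]=9 ok
step 1: need max(L[1]=5,C[0]=8) = 8; D[1]=6 SHORT
step 2: need max(L[2]=2,C[1]=8) = 8; D[2]=8 ok
step 3: need max(L[3]=9,C[2]=9) = 9; D[3]=9 ok
step 4: need max(L[4]=3,C[3]=3) = 3; D[4]=3 ok
step 5: need max(L[5]=5,C[4]=9) = 9; D[5]=9 ok
step 6: need max(L[6]=8,C[5]=3) = 8; D[6]=8 ok
step 7: need C[6]=4 = 4; D[7]=4 ok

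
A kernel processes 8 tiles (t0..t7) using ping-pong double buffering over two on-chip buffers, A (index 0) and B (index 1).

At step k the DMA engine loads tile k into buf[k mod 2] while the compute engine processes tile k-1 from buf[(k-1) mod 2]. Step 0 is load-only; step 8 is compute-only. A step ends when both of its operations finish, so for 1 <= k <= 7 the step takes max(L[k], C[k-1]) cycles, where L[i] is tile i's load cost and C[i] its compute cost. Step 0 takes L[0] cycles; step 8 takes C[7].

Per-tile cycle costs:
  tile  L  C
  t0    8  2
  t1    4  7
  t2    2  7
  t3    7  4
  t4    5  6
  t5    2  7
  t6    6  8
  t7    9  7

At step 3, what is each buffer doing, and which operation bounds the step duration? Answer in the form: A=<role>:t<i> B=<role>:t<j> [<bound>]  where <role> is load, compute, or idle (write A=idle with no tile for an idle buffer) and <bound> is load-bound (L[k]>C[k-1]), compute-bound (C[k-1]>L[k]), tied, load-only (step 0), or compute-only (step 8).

step 3: A=compute:t2 B=load:t3 [tied]

step 0: L[0]=8 → dur=8, Σ=8 | A=load:t0 B=idle [load-only]
step 1: L[1]=4 C[0]=2 → dur=4, Σ=12 | A=compute:t0 B=load:t1 [load-bound]
step 2: L[2]=2 C[1]=7 → dur=7, Σ=19 | A=load:t2 B=compute:t1 [compute-bound]
step 3: L[3]=7 C[2]=7 → dur=7, Σ=26 | A=compute:t2 B=load:t3 [tied]
step 4: L[4]=5 C[3]=4 → dur=5, Σ=31 | A=load:t4 B=compute:t3 [load-bound]
step 5: L[5]=2 C[4]=6 → dur=6, Σ=37 | A=compute:t4 B=load:t5 [compute-bound]
step 6: L[6]=6 C[5]=7 → dur=7, Σ=44 | A=load:t6 B=compute:t5 [compute-bound]
step 7: L[7]=9 C[6]=8 → dur=9, Σ=53 | A=compute:t6 B=load:t7 [load-bound]
step 8: C[7]=7 → dur=7, Σ=60 | A=idle B=compute:t7 [compute-only]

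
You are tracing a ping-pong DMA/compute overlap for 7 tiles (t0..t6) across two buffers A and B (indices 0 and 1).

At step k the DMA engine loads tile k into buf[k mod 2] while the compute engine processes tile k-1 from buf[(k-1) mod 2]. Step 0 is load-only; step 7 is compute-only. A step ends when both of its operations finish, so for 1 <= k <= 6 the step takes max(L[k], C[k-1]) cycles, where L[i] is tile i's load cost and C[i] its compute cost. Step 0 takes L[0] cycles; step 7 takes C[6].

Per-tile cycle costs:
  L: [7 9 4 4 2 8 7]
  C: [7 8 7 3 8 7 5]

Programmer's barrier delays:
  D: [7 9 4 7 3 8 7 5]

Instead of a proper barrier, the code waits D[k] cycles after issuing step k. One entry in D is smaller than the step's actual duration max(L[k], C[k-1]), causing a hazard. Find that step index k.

k=0 barrier L[0]=7→7c, D[0]=7 ok
k=1 barrier max(L[1]=9,C[0]=7)→9c, D[1]=9 ok
k=2 barrier max(L[2]=4,C[1]=8)→8c, D[2]=4 SHORT
k=3 barrier max(L[3]=4,C[2]=7)→7c, D[3]=7 ok
k=4 barrier max(L[4]=2,C[3]=3)→3c, D[4]=3 ok
k=5 barrier max(L[5]=8,C[4]=8)→8c, D[5]=8 ok
k=6 barrier max(L[6]=7,C[5]=7)→7c, D[6]=7 ok
k=7 barrier C[6]=5→5c, D[7]=5 ok

hazard at step 2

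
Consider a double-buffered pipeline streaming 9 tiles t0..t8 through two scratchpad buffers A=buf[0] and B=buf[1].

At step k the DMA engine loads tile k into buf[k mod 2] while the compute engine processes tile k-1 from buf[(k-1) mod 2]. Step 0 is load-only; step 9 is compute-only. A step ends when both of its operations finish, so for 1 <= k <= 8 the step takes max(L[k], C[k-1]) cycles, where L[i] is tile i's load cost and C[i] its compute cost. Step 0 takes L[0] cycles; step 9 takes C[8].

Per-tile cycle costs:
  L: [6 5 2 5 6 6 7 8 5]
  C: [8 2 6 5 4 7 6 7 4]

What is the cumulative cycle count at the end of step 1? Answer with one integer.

step 0: L[0]=6 → dur=6, Σ=6 | A=load:t0 B=idle [load-only]
step 1: L[1]=5 C[0]=8 → dur=8, Σ=14 | A=compute:t0 B=load:t1 [compute-bound]
step 2: L[2]=2 C[1]=2 → dur=2, Σ=16 | A=load:t2 B=compute:t1 [tied]
step 3: L[3]=5 C[2]=6 → dur=6, Σ=22 | A=compute:t2 B=load:t3 [compute-bound]
step 4: L[4]=6 C[3]=5 → dur=6, Σ=28 | A=load:t4 B=compute:t3 [load-bound]
step 5: L[5]=6 C[4]=4 → dur=6, Σ=34 | A=compute:t4 B=load:t5 [load-bound]
step 6: L[6]=7 C[5]=7 → dur=7, Σ=41 | A=load:t6 B=compute:t5 [tied]
step 7: L[7]=8 C[6]=6 → dur=8, Σ=49 | A=compute:t6 B=load:t7 [load-bound]
step 8: L[8]=5 C[7]=7 → dur=7, Σ=56 | A=load:t8 B=compute:t7 [compute-bound]
step 9: C[8]=4 → dur=4, Σ=60 | A=compute:t8 B=idle [compute-only]

end_cycle[1] = 14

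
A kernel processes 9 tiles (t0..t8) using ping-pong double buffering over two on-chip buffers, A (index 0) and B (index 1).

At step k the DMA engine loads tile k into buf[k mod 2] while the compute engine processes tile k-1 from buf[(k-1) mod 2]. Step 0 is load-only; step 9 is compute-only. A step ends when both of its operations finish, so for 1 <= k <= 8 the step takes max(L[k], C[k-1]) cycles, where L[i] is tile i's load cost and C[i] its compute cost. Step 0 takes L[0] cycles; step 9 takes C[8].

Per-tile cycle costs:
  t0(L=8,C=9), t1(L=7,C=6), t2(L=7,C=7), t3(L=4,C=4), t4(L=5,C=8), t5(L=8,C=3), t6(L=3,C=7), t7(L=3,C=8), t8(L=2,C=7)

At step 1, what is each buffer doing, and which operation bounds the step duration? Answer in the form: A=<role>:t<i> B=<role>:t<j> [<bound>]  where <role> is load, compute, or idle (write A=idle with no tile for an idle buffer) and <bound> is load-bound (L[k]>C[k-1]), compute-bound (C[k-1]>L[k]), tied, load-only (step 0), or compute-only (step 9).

k=0 load=t0/8c comp=- wait=8 total=8
k=1 load=t1/7c comp=t0/9c wait=9 total=17
k=2 load=t2/7c comp=t1/6c wait=7 total=24
k=3 load=t3/4c comp=t2/7c wait=7 total=31
k=4 load=t4/5c comp=t3/4c wait=5 total=36
k=5 load=t5/8c comp=t4/8c wait=8 total=44
k=6 load=t6/3c comp=t5/3c wait=3 total=47
k=7 load=t7/3c comp=t6/7c wait=7 total=54
k=8 load=t8/2c comp=t7/8c wait=8 total=62
k=9 load=- comp=t8/7c wait=7 total=69

step 1: A=compute:t0 B=load:t1 [compute-bound]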